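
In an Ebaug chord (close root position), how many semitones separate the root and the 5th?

8

Eb augmented: Eb G B.
Eb to B is an augmented fifth: 8 semitones.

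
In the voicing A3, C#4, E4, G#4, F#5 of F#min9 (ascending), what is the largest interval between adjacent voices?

m7

Adjacent intervals: A3→C#4 = major third; C#4→E4 = minor third; E4→G#4 = major third; G#4→F#5 = minor seventh.
The largest is G#4 to F#5, a minor seventh (10 semitones).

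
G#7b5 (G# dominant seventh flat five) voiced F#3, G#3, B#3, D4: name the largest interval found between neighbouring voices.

Adjacent intervals: F#3→G#3 = major second; G#3→B#3 = major third; B#3→D4 = diminished third.
The largest is G#3 to B#3, a major third (4 semitones).

M3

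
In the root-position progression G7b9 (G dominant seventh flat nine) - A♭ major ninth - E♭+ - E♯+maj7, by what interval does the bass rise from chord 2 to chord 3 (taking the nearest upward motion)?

perfect 5th

The roots are A♭ and E♭.
A♭ up to E♭ spans 5 letter names and 7 semitones — a perfect fifth.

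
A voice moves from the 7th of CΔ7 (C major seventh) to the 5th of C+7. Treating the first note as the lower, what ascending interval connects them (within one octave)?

major sixth

The 7th of CΔ7 (C major seventh) is B; the 5th of C+7 is G#.
Counting 6 letters and 9 half steps from B gives a major sixth.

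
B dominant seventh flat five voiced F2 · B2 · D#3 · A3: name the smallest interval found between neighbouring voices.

major 3rd

Adjacent intervals: F2→B2 = augmented fourth; B2→D#3 = major third; D#3→A3 = diminished fifth.
The smallest is B2 to D#3, a major third (4 semitones).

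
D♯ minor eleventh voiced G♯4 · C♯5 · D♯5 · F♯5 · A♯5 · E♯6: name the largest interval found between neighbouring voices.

Adjacent intervals: G♯4→C♯5 = perfect fourth; C♯5→D♯5 = major second; D♯5→F♯5 = minor third; F♯5→A♯5 = major third; A♯5→E♯6 = perfect fifth.
The largest is A♯5 to E♯6, a perfect fifth (7 semitones).

perfect fifth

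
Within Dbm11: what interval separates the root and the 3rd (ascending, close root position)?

minor third

Dbm11: Db–Fb–Ab–Cb–Eb–Gb.
That puts Db below Fb.
3 letter names make it a third; at 3 semitones (a half step narrower than major) the quality is minor.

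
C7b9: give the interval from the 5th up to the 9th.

diminished fifth

C7b9 (C dominant seventh flat nine) is spelled C–E–G–B♭–D♭.
5th = G; 9th = D♭.
From G to D♭: 6 semitones over a fifth = diminished.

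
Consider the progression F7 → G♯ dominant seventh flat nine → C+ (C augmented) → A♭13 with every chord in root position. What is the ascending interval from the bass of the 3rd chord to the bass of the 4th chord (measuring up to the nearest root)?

The roots are C and A♭.
From C to A♭: 8 semitones over a sixth = minor.

minor sixth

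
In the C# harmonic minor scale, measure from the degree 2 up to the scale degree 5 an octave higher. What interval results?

perfect eleventh

C# harmonic minor: C# D# E F# G# A B#.
So we need the interval from D# up to G#.
From D# to G# is 17 semitones, exactly the perfect eleventh.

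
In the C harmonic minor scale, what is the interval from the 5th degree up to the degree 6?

The scale runs C D Eb F G Ab B.
That puts G below Ab.
From G to Ab: 1 semitone over a second = minor.

minor second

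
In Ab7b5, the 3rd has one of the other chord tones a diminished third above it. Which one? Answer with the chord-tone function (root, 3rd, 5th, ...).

The chord tones of Ab7b5 are Ab–C–Ebb–Gb.
The 3rd is C. A diminished third above C is Ebb.
Ebb is the chord's 5th.

5th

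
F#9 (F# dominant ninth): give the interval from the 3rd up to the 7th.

Spelling the chord: F#, A#, C#, E, G#.
The 3rd is A# and the 7th is E.
From A# to E: 6 semitones over a fifth = diminished.
That tritone between 3rd and 7th is what gives the dominant seventh its pull toward resolution.

diminished 5th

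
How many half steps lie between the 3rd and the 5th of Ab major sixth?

Spelling the chord: Ab C Eb F.
C to Eb is a minor third: 3 semitones.

3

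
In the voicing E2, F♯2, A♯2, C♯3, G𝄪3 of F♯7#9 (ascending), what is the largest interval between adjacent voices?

Adjacent intervals: E2→F♯2 = major second; F♯2→A♯2 = major third; A♯2→C♯3 = minor third; C♯3→G𝄪3 = augmented fifth.
The largest is C♯3 to G𝄪3, an augmented fifth (8 semitones).

augmented fifth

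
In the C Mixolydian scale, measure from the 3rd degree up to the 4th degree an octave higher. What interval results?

Spelling the C Mixolydian scale: C D E F G A Bb.
So we need the interval from E up to F.
E up to F is 13 semitones, a half step narrower than a major ninth, so the interval is minor.

minor 9th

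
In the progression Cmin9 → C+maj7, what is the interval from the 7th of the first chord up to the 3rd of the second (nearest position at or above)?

Cmin9 has Bb as its 7th, and C+maj7 has E as its 3rd.
4 letter names make it a fourth; at 6 semitones (a half step wider than perfect) the quality is augmented.

augmented fourth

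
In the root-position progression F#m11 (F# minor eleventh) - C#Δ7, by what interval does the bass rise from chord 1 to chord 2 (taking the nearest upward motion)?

The roots are F# and C#.
From F# to C# is 7 semitones, exactly the perfect fifth.

perfect fifth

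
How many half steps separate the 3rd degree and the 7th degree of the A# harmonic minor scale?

The scale is A# B# C# D# E# F# G##.
C# up to G## is an augmented fifth — 8 semitones.

8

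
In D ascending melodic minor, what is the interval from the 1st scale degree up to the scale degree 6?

The scale runs D E F G A B C♯.
So we need the interval from D up to B.
D up to B spans 6 letter names and 9 semitones — a major sixth.

M6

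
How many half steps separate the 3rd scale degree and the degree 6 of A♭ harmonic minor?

The scale is A♭ B♭ C♭ D♭ E♭ F♭ G.
C♭ up to F♭ is a perfect fourth — 5 semitones.

5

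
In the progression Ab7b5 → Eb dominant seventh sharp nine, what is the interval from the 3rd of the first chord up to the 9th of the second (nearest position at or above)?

augmented fourth

The 3rd of Ab7b5 is C; the 9th of Eb dominant seventh sharp nine is F#.
C up to F# is 6 semitones, a half step wider than a perfect fourth, so the interval is augmented.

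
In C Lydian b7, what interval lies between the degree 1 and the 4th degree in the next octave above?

augmented eleventh

C lydian dominant: C D E F♯ G A B♭.
So we need the interval from C up to F♯.
From C to F♯: 18 semitones over an eleventh = augmented.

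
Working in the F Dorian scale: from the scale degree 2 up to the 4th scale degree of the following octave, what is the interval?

Spelling the F Dorian scale: F G Ab Bb C D Eb.
The scale degree 2 is G and the 4th scale degree (up an octave) is Bb.
10 letter names make it a tenth; at 15 semitones (a half step narrower than major) the quality is minor.

minor tenth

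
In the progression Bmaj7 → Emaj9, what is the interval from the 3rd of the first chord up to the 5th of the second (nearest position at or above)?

The 3rd of Bmaj7 is D♯; the 5th of Emaj9 is B.
6 letter names make it a sixth; at 8 semitones (a half step narrower than major) the quality is minor.

minor sixth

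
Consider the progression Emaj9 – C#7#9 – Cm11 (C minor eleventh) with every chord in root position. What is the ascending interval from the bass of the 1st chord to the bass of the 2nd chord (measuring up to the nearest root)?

The roots are E and C#.
E up to C# spans 6 letter names and 9 semitones — a major sixth.

major 6th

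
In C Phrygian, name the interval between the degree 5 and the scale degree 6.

C phrygian: C Db Eb F G Ab Bb.
So we need the interval from G up to Ab.
From G to Ab: 1 semitone over a second = minor.

minor second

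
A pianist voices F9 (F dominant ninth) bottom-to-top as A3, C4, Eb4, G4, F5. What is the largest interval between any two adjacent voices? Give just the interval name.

Adjacent intervals: A3→C4 = minor third; C4→Eb4 = minor third; Eb4→G4 = major third; G4→F5 = minor seventh.
The largest is G4 to F5, a minor seventh (10 semitones).

minor seventh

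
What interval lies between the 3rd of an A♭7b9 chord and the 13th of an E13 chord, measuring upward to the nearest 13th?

The 3rd of A♭7b9 is C; the 13th of E13 is C♯.
C up to C♯ is 1 semitone, a half step wider than a perfect unison, so the interval is augmented.

augmented unison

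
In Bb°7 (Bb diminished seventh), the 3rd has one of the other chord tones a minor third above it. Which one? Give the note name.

Fb

Bb°7 is spelled Bb-Db-Fb-Abb.
The 3rd is Db. A minor third above Db is Fb.
Fb is the chord's 5th.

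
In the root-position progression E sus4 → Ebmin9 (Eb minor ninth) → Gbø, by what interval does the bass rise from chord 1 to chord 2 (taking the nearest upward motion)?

The roots are E and Eb.
E up to Eb is 11 semitones, a half step narrower than a perfect octave, so the interval is diminished.

diminished 8th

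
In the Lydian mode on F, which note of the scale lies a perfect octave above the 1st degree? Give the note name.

The scale is F G A B C D E.
The 1st degree is F; a perfect octave above that is F — scale degree 1.

F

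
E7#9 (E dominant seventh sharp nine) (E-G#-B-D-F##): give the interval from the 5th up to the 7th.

minor third

So we need the interval from B up to D.
3 letter names make it a third; at 3 semitones (a half step narrower than major) the quality is minor.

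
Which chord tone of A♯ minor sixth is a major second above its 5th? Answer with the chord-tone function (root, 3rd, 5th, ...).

6th

A♯min6 is spelled A♯, C♯, E♯, F𝄪.
The 5th is E♯. A major second above E♯ is F𝄪.
F𝄪 is the chord's 6th.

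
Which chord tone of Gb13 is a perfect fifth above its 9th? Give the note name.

Spelling the chord: Gb, Bb, Db, Fb, Ab, Eb.
The 9th is Ab. A perfect fifth above Ab is Eb.
Eb is the chord's 13th.

Eb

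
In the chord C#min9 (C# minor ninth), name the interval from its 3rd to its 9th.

major 7th

Spelling the chord: C# E G# B D#.
The 3rd is E and the 9th is D#.
E up to D# spans 7 letter names and 11 semitones — a major seventh.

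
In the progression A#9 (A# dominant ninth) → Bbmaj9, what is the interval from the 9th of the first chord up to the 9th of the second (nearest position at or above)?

diminished second

The 9th of A#9 (A# dominant ninth) is B#; the 9th of Bbmaj9 is C.
2 letter names make it a second; at 0 semitones (a whole step narrower than major) the quality is diminished.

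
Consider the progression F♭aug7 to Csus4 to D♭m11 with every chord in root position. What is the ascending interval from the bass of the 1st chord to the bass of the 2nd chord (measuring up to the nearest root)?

The roots are F♭ and C.
5 letter names make it a fifth; at 8 semitones (a half step wider than perfect) the quality is augmented.

augmented 5th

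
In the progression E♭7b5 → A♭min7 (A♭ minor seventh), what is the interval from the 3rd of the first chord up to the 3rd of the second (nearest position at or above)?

diminished fourth

E♭7b5 has G as its 3rd, and A♭min7 (A♭ minor seventh) has C♭ as its 3rd.
G up to C♭ is 4 semitones, a half step narrower than a perfect fourth, so the interval is diminished.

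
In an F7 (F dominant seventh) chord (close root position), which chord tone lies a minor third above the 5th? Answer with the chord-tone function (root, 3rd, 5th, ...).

7th

Spelling the chord: F-A-C-Eb.
The 5th is C. A minor third above C is Eb.
Eb is the chord's 7th.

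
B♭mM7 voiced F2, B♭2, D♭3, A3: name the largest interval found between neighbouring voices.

augmented fifth

Adjacent intervals: F2→B♭2 = perfect fourth; B♭2→D♭3 = minor third; D♭3→A3 = augmented fifth.
The largest is D♭3 to A3, an augmented fifth (8 semitones).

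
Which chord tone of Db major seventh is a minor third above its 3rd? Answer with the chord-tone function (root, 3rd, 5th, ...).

5th

Spelling the chord: Db-F-Ab-C.
The 3rd is F. A minor third above F is Ab.
Ab is the chord's 5th.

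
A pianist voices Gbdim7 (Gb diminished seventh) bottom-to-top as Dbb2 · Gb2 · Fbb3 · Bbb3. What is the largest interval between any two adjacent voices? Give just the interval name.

diminished seventh

Adjacent intervals: Dbb2→Gb2 = augmented fourth; Gb2→Fbb3 = diminished seventh; Fbb3→Bbb3 = augmented fourth.
The largest is Gb2 to Fbb3, a diminished seventh (9 semitones).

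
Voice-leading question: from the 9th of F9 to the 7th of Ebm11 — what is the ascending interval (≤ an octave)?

diminished fifth

F9 has G as its 9th, and Ebm11 has Db as its 7th.
From G to Db: 6 semitones over a fifth = diminished.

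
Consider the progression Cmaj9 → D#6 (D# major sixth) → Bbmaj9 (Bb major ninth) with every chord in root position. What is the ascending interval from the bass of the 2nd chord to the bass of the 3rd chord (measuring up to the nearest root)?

diminished 6th

The roots are D# and Bb.
D# up to Bb is 7 semitones, a whole step narrower than a major sixth, so the interval is diminished.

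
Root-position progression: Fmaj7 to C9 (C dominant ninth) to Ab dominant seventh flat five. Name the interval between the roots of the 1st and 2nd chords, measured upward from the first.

perfect fifth

The roots are F and C.
Counting 5 letters and 7 half steps from F gives a perfect fifth.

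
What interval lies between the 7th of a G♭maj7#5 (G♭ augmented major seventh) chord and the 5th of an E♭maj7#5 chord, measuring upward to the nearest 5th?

augmented fourth

The 7th of G♭maj7#5 (G♭ augmented major seventh) is F; the 5th of E♭maj7#5 is B.
4 letter names make it a fourth; at 6 semitones (a half step wider than perfect) the quality is augmented.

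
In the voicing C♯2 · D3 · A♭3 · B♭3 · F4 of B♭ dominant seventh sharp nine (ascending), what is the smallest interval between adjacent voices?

major 2nd

Adjacent intervals: C♯2→D3 = minor ninth; D3→A♭3 = diminished fifth; A♭3→B♭3 = major second; B♭3→F4 = perfect fifth.
The smallest is A♭3 to B♭3, a major second (2 semitones).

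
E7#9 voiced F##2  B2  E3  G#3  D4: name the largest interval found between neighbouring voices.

diminished fifth

Adjacent intervals: F##2→B2 = diminished fourth; B2→E3 = perfect fourth; E3→G#3 = major third; G#3→D4 = diminished fifth.
The largest is G#3 to D4, a diminished fifth (6 semitones).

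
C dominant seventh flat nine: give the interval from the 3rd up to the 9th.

C dominant seventh flat nine: C-E-G-Bb-Db.
The 3rd is E and the 9th is Db.
E up to Db is 9 semitones, a whole step narrower than a major seventh, so the interval is diminished.

d7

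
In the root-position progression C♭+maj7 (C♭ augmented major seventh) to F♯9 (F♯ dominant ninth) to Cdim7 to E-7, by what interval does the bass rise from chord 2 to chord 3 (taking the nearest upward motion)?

The roots are F♯ and C.
F♯ up to C is 6 semitones, a half step narrower than a perfect fifth, so the interval is diminished.

diminished fifth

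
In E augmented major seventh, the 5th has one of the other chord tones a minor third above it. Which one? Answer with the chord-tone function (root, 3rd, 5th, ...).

7th

Spelling the chord: E–G#–B#–D#.
The 5th is B#. A minor third above B# is D#.
D# is the chord's 7th.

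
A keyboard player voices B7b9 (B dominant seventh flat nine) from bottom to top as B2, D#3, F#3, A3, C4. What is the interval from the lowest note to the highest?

minor ninth

The outer voices are B2 and C4.
B up to C is 13 semitones, a half step narrower than a major ninth, so the interval is minor.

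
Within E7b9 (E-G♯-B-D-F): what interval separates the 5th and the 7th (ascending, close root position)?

So we need the interval from B up to D.
3 letter names make it a third; at 3 semitones (a half step narrower than major) the quality is minor.

minor third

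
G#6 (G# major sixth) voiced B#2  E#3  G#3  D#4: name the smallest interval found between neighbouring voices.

minor 3rd

Adjacent intervals: B#2→E#3 = perfect fourth; E#3→G#3 = minor third; G#3→D#4 = perfect fifth.
The smallest is E#3 to G#3, a minor third (3 semitones).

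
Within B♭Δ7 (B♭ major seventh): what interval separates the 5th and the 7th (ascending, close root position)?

major third

The chord tones of B♭maj7 (B♭ major seventh) are B♭ D F A.
The 5th is F and the 7th is A.
F up to A spans 3 letter names and 4 semitones — a major third.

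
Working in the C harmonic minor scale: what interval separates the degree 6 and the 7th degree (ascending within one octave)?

C harmonic minor: C D E♭ F G A♭ B.
The degree 6 is A♭ and the degree 7 is B.
2 letter names make it a second; at 3 semitones (a half step wider than major) the quality is augmented.

augmented second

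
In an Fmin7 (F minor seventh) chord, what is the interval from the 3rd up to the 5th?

Fm7 is spelled F Ab C Eb.
That puts Ab below C.
From Ab to C is 4 semitones, exactly the major third.

major 3rd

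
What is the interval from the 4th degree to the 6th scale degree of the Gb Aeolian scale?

The scale runs Gb Ab Bbb Cb Db Ebb Fb.
So we need the interval from Cb up to Ebb.
From Cb to Ebb: 3 semitones over a third = minor.

minor third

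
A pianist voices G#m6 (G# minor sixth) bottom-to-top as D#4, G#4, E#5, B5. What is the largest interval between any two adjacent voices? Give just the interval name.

Adjacent intervals: D#4→G#4 = perfect fourth; G#4→E#5 = major sixth; E#5→B5 = diminished fifth.
The largest is G#4 to E#5, a major sixth (9 semitones).

major 6th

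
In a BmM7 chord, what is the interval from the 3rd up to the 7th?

augmented fifth

The chord tones of Bm(maj7) are B-D-F#-A#.
The 3rd is D and the 7th is A#.
D up to A# is 8 semitones, a half step wider than a perfect fifth, so the interval is augmented.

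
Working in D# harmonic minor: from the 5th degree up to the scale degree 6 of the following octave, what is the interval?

Spelling D# harmonic minor: D# E# F# G# A# B C##.
5th degree = A#; scale degree 6 (up an octave) = B.
9 letter names make it a ninth; at 13 semitones (a half step narrower than major) the quality is minor.

minor 9th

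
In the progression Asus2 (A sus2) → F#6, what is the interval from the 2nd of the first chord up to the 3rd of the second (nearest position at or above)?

Asus2 (A sus2) has B as its 2nd, and F#6 has A# as its 3rd.
B up to A# spans 7 letter names and 11 semitones — a major seventh.

M7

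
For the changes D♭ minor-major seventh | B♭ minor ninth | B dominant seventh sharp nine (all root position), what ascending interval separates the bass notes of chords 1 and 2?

The roots are D♭ and B♭.
Counting 6 letters and 9 half steps from D♭ gives a major sixth.

major 6th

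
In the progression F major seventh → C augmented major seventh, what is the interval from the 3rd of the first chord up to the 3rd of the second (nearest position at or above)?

perfect fifth

F major seventh has A as its 3rd, and C augmented major seventh has E as its 3rd.
A up to E spans 5 letter names and 7 semitones — a perfect fifth.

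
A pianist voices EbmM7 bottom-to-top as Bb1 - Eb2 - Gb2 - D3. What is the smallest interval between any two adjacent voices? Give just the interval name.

minor third

Adjacent intervals: Bb1→Eb2 = perfect fourth; Eb2→Gb2 = minor third; Gb2→D3 = augmented fifth.
The smallest is Eb2 to Gb2, a minor third (3 semitones).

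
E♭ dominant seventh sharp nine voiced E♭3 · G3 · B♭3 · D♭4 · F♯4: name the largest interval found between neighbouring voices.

Adjacent intervals: E♭3→G3 = major third; G3→B♭3 = minor third; B♭3→D♭4 = minor third; D♭4→F♯4 = augmented third.
The largest is D♭4 to F♯4, an augmented third (5 semitones).

augmented third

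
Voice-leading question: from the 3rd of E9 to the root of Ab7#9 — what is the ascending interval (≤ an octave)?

d2

The 3rd of E9 is G#; the root of Ab7#9 is Ab.
2 letter names make it a second; at 0 semitones (a whole step narrower than major) the quality is diminished.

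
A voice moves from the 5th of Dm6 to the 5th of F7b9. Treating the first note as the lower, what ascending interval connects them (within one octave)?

The 5th of Dm6 is A; the 5th of F7b9 is C.
3 letter names make it a third; at 3 semitones (a half step narrower than major) the quality is minor.

minor 3rd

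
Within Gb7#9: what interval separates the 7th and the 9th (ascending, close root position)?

augmented third

The chord tones of Gb7#9 are Gb Bb Db Fb A.
The 7th is Fb and the 9th is A.
From Fb to A: 5 semitones over a third = augmented.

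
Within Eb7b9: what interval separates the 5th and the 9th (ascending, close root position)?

diminished 5th

Eb dominant seventh flat nine is spelled Eb G Bb Db Fb.
5th = Bb; 9th = Fb.
5 letter names make it a fifth; at 6 semitones (a half step narrower than perfect) the quality is diminished.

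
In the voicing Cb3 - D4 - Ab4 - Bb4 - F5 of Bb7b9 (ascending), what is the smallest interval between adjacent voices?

M2

Adjacent intervals: Cb3→D4 = augmented ninth; D4→Ab4 = diminished fifth; Ab4→Bb4 = major second; Bb4→F5 = perfect fifth.
The smallest is Ab4 to Bb4, a major second (2 semitones).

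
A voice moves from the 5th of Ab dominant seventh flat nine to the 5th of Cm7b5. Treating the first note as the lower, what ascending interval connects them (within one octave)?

minor 3rd

Ab dominant seventh flat nine has Eb as its 5th, and Cm7b5 has Gb as its 5th.
3 letter names make it a third; at 3 semitones (a half step narrower than major) the quality is minor.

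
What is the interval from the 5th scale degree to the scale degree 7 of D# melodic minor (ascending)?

major third

D# melodic minor: D# E# F# G# A# B# C##.
The 5th scale degree is A# and the degree 7 is C##.
A# up to C## spans 3 letter names and 4 semitones — a major third.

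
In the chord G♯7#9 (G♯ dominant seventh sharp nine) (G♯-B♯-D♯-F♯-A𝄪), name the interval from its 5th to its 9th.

That puts D♯ below A𝄪.
From D♯ to A𝄪: 8 semitones over a fifth = augmented.

augmented fifth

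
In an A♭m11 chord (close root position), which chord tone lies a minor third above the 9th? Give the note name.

Spelling the chord: A♭-C♭-E♭-G♭-B♭-D♭.
The 9th is B♭. A minor third above B♭ is D♭.
D♭ is the chord's 11th.

Db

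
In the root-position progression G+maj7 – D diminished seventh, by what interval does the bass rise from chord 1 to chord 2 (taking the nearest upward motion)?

The roots are G and D.
G up to D spans 5 letter names and 7 semitones — a perfect fifth.

perfect fifth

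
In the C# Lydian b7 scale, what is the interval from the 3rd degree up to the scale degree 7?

Spelling the C# Lydian b7 scale: C# D# E# F## G# A# B.
So we need the interval from E# up to B.
E# up to B is 6 semitones, a half step narrower than a perfect fifth, so the interval is diminished.

diminished fifth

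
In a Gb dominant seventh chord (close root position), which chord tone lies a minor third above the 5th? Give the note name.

Gb7 is spelled Gb–Bb–Db–Fb.
The 5th is Db. A minor third above Db is Fb.
Fb is the chord's 7th.

Fb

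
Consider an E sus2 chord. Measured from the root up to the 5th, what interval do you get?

Esus2 is spelled E F# B.
The root is E and the 5th is B.
From E to B is 7 semitones, exactly the perfect fifth.

perfect fifth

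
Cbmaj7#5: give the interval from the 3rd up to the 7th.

P5

Cbmaj7#5: Cb-Eb-G-Bb.
So we need the interval from Eb up to Bb.
From Eb to Bb is 7 semitones, exactly the perfect fifth.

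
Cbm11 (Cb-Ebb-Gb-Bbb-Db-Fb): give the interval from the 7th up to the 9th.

The 7th is Bbb and the 9th is Db.
From Bbb to Db is 4 semitones, exactly the major third.

major third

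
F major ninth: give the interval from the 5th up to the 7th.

Spelling the chord: F A C E G.
That puts C below E.
C up to E spans 3 letter names and 4 semitones — a major third.

M3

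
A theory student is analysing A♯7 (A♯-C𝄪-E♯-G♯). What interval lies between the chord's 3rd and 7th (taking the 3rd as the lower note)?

diminished fifth

That puts C𝄪 below G♯.
C𝄪 up to G♯ is 6 semitones, a half step narrower than a perfect fifth, so the interval is diminished.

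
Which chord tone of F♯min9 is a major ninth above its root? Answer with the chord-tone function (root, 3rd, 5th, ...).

The chord tones of F♯min9 (F♯ minor ninth) are F♯–A–C♯–E–G♯.
The root is F♯. A major ninth above F♯ is G♯.
G♯ is the chord's 9th.

9th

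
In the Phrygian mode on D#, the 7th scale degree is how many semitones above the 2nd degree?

The scale is D# E F# G# A# B C#.
E up to C# is a major sixth — 9 semitones.

9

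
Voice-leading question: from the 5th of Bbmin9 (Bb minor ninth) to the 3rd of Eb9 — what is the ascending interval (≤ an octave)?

major 2nd

The 5th of Bbmin9 (Bb minor ninth) is F; the 3rd of Eb9 is G.
From F to G is 2 semitones, exactly the major second.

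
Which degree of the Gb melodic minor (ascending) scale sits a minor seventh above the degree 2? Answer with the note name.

Gb

The scale is Gb Ab Bbb Cb Db Eb F.
The degree 2 is Ab; a minor seventh above that is Gb — scale degree 1.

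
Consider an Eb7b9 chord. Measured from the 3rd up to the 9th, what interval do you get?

The chord tones of Eb7b9 are Eb, G, Bb, Db, Fb.
3rd = G; 9th = Fb.
7 letter names make it a seventh; at 9 semitones (a whole step narrower than major) the quality is diminished.

diminished seventh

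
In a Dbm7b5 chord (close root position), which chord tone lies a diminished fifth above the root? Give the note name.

Dbm7b5 is spelled Db Fb Abb Cb.
The root is Db. A diminished fifth above Db is Abb.
Abb is the chord's 5th.

Abb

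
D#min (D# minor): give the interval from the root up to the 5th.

perfect fifth

Spelling the chord: D#–F#–A#.
That puts D# below A#.
Counting 5 letters and 7 half steps from D# gives a perfect fifth.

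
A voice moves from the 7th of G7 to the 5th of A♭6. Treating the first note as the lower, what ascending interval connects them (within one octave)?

minor 7th

G7 has F as its 7th, and A♭6 has E♭ as its 5th.
F up to E♭ is 10 semitones, a half step narrower than a major seventh, so the interval is minor.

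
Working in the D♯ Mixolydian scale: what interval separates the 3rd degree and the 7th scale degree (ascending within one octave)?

The scale runs D♯ E♯ F𝄪 G♯ A♯ B♯ C♯.
3rd degree = F𝄪; degree 7 = C♯.
From F𝄪 to C♯: 6 semitones over a fifth = diminished.

diminished fifth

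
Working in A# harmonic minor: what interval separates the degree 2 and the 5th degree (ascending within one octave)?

perfect 4th

Spelling A# harmonic minor: A# B# C# D# E# F# G##.
The degree 2 is B# and the 5th scale degree is E#.
B# up to E# spans 4 letter names and 5 semitones — a perfect fourth.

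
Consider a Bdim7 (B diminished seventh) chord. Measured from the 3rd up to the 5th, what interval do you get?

minor third

Spelling the chord: B–D–F–A♭.
So we need the interval from D up to F.
D up to F is 3 semitones, a half step narrower than a major third, so the interval is minor.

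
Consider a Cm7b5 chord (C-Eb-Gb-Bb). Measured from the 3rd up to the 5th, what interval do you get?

That puts Eb below Gb.
From Eb to Gb: 3 semitones over a third = minor.

minor 3rd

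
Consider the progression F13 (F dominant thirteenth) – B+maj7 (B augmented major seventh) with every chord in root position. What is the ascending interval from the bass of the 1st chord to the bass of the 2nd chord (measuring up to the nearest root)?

The roots are F and B.
From F to B: 6 semitones over a fourth = augmented.

augmented fourth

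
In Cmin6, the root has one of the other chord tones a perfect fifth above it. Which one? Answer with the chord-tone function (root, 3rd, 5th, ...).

Cmin6: C, E♭, G, A.
The root is C. A perfect fifth above C is G.
G is the chord's 5th.

5th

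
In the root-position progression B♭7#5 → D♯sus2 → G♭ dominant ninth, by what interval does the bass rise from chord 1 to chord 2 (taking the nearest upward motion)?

A3

The roots are B♭ and D♯.
B♭ up to D♯ is 5 semitones, a half step wider than a major third, so the interval is augmented.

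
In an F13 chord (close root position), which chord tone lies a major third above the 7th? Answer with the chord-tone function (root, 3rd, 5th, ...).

9th

The chord tones of F13 are F–A–C–Eb–G–D.
The 7th is Eb. A major third above Eb is G.
G is the chord's 9th.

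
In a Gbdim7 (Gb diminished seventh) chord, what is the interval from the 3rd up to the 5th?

m3

Gb°7 (Gb diminished seventh): Gb, Bbb, Dbb, Fbb.
That puts Bbb below Dbb.
Bbb up to Dbb is 3 semitones, a half step narrower than a major third, so the interval is minor.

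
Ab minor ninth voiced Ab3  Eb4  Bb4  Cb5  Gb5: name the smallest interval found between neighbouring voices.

m2

Adjacent intervals: Ab3→Eb4 = perfect fifth; Eb4→Bb4 = perfect fifth; Bb4→Cb5 = minor second; Cb5→Gb5 = perfect fifth.
The smallest is Bb4 to Cb5, a minor second (1 semitone).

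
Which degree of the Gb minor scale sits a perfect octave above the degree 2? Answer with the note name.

Ab

The scale is Gb Ab Bbb Cb Db Ebb Fb.
The degree 2 is Ab; a perfect octave above that is Ab — scale degree 2.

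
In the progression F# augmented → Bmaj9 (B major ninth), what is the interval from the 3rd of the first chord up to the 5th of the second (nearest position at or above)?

F# augmented has A# as its 3rd, and Bmaj9 (B major ninth) has F# as its 5th.
From A# to F#: 8 semitones over a sixth = minor.

minor sixth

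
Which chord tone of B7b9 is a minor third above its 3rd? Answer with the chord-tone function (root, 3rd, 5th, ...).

B7b9 (B dominant seventh flat nine) is spelled B, D♯, F♯, A, C.
The 3rd is D♯. A minor third above D♯ is F♯.
F♯ is the chord's 5th.

5th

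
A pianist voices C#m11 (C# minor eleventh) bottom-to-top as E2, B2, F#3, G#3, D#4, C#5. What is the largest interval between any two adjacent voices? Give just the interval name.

Adjacent intervals: E2→B2 = perfect fifth; B2→F#3 = perfect fifth; F#3→G#3 = major second; G#3→D#4 = perfect fifth; D#4→C#5 = minor seventh.
The largest is D#4 to C#5, a minor seventh (10 semitones).

minor 7th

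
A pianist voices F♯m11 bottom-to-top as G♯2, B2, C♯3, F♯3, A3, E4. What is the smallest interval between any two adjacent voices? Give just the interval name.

Adjacent intervals: G♯2→B2 = minor third; B2→C♯3 = major second; C♯3→F♯3 = perfect fourth; F♯3→A3 = minor third; A3→E4 = perfect fifth.
The smallest is B2 to C♯3, a major second (2 semitones).

major 2nd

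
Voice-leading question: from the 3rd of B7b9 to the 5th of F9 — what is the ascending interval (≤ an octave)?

d7

B7b9 has D# as its 3rd, and F9 has C as its 5th.
From D# to C: 9 semitones over a seventh = diminished.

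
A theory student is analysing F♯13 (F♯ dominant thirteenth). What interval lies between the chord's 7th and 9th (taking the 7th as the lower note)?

major third

F♯13: F♯–A♯–C♯–E–G♯–D♯.
The 7th is E and the 9th is G♯.
From E to G♯ is 4 semitones, exactly the major third.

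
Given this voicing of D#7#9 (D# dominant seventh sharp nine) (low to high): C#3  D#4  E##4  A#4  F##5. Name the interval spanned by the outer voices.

augmented 18th

The outer voices are C#3 and F##5.
C# up to F## is 30 semitones, a half step wider than a perfect 18th, so the interval is augmented.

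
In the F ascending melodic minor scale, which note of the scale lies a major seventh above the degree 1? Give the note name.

E

The scale is F G Ab Bb C D E.
The degree 1 is F; a major seventh above that is E — scale degree 7.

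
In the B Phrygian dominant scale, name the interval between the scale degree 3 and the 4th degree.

minor second

B phrygian dominant: B C D# E F# G A.
Scale degree 3 = D#; scale degree 4 = E.
D# up to E is 1 semitone, a half step narrower than a major second, so the interval is minor.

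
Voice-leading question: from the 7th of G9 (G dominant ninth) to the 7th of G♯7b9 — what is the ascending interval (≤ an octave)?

G9 (G dominant ninth) has F as its 7th, and G♯7b9 has F♯ as its 7th.
F up to F♯ is 1 semitone, a half step wider than a perfect unison, so the interval is augmented.

augmented unison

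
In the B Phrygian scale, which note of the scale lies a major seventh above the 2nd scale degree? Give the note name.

B

The scale is B C D E F♯ G A.
The 2nd scale degree is C; a major seventh above that is B — scale degree 1.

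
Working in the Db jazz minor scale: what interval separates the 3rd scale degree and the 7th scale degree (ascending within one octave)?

augmented 5th

Db melodic minor: Db Eb Fb Gb Ab Bb C.
So we need the interval from Fb up to C.
5 letter names make it a fifth; at 8 semitones (a half step wider than perfect) the quality is augmented.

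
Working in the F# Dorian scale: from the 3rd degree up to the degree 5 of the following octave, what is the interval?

The scale runs F# G# A B C# D# E.
That puts A below C#.
From A to C# is 16 semitones, exactly the major tenth.

major tenth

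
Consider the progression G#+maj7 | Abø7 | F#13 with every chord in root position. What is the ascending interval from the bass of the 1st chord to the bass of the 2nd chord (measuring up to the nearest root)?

The roots are G# and Ab.
2 letter names make it a second; at 0 semitones (a whole step narrower than major) the quality is diminished.

diminished second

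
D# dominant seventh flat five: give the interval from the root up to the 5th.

The chord tones of D#7b5 are D#, F##, A, C#.
Root = D#; 5th = A.
D# up to A is 6 semitones, a half step narrower than a perfect fifth, so the interval is diminished.

d5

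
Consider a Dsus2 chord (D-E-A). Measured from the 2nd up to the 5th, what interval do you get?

The 2nd is E and the 5th is A.
Counting 4 letters and 5 half steps from E gives a perfect fourth.

perfect 4th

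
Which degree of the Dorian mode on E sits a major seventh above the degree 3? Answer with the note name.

The scale is E F# G A B C# D.
The degree 3 is G; a major seventh above that is F# — scale degree 2.

F#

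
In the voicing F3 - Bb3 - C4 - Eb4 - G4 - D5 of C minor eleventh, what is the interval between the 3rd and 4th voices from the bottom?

Those voices are C4 and Eb4.
From C to Eb: 3 semitones over a third = minor.

minor third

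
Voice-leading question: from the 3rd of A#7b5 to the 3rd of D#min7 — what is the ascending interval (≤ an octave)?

diminished fourth

The 3rd of A#7b5 is C##; the 3rd of D#min7 is F#.
C## up to F# is 4 semitones, a half step narrower than a perfect fourth, so the interval is diminished.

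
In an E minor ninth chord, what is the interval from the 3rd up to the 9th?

major 7th

Emin9 (E minor ninth) is spelled E, G, B, D, F♯.
So we need the interval from G up to F♯.
G up to F♯ spans 7 letter names and 11 semitones — a major seventh.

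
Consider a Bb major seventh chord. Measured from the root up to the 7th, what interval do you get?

major 7th

BbM7 is spelled Bb, D, F, A.
So we need the interval from Bb up to A.
From Bb to A is 11 semitones, exactly the major seventh.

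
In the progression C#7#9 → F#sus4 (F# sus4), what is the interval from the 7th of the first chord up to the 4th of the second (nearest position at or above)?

P1

C#7#9 has B as its 7th, and F#sus4 (F# sus4) has B as its 4th.
From B to B is 0 semitones, exactly the perfect unison.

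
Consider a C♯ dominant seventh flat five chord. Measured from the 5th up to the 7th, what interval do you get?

M3

The chord tones of C♯ dominant seventh flat five are C♯ E♯ G B.
5th = G; 7th = B.
From G to B is 4 semitones, exactly the major third.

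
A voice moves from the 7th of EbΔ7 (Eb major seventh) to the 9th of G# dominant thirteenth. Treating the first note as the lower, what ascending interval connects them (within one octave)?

The 7th of EbΔ7 (Eb major seventh) is D; the 9th of G# dominant thirteenth is A#.
From D to A#: 8 semitones over a fifth = augmented.

augmented fifth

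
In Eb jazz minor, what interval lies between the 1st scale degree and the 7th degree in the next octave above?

Spelling Eb jazz minor: Eb F Gb Ab Bb C D.
The 1st scale degree is Eb and the degree 7 (up an octave) is D.
From Eb to D is 23 semitones, exactly the major fourteenth.

M14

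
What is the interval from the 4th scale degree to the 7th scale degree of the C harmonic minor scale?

augmented fourth

Spelling the C harmonic minor scale: C D Eb F G Ab B.
That puts F below B.
4 letter names make it a fourth; at 6 semitones (a half step wider than perfect) the quality is augmented.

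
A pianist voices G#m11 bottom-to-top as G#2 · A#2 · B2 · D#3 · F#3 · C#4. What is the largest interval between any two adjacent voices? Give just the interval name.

Adjacent intervals: G#2→A#2 = major second; A#2→B2 = minor second; B2→D#3 = major third; D#3→F#3 = minor third; F#3→C#4 = perfect fifth.
The largest is F#3 to C#4, a perfect fifth (7 semitones).

perfect 5th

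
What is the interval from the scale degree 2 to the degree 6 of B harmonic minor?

Spelling B harmonic minor: B C# D E F# G A#.
Scale degree 2 = C#; degree 6 = G.
From C# to G: 6 semitones over a fifth = diminished.

d5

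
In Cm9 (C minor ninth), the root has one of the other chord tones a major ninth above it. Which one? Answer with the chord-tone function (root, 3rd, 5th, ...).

9th

Cmin9 (C minor ninth): C, Eb, G, Bb, D.
The root is C. A major ninth above C is D.
D is the chord's 9th.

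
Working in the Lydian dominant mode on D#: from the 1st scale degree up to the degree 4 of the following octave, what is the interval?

augmented eleventh

D# lydian dominant: D# E# F## G## A# B# C#.
1st scale degree = D#; 4th degree (up an octave) = G##.
11 letter names make it an eleventh; at 18 semitones (a half step wider than perfect) the quality is augmented.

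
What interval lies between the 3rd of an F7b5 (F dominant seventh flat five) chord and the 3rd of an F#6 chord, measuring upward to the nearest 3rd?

F7b5 (F dominant seventh flat five) has A as its 3rd, and F#6 has A# as its 3rd.
From A to A#: 1 semitone over a unison = augmented.

augmented unison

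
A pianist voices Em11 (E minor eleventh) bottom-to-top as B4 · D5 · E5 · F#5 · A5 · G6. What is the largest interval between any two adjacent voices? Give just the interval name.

Adjacent intervals: B4→D5 = minor third; D5→E5 = major second; E5→F#5 = major second; F#5→A5 = minor third; A5→G6 = minor seventh.
The largest is A5 to G6, a minor seventh (10 semitones).

minor seventh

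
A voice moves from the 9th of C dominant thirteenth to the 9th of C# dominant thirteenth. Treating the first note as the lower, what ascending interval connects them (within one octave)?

C dominant thirteenth has D as its 9th, and C# dominant thirteenth has D# as its 9th.
1 letter names make it a unison; at 1 semitone (a half step wider than perfect) the quality is augmented.

A1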